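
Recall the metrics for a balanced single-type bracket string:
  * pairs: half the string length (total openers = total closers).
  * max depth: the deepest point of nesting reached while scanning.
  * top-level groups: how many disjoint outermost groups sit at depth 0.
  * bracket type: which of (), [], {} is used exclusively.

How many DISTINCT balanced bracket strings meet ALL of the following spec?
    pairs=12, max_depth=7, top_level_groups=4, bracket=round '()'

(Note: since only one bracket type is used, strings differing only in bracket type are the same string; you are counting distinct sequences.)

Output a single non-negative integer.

Spec: pairs=12 depth=7 groups=4
Count(depth <= 7) = 25126
Count(depth <= 6) = 24658
Count(depth == 7) = 25126 - 24658 = 468

Answer: 468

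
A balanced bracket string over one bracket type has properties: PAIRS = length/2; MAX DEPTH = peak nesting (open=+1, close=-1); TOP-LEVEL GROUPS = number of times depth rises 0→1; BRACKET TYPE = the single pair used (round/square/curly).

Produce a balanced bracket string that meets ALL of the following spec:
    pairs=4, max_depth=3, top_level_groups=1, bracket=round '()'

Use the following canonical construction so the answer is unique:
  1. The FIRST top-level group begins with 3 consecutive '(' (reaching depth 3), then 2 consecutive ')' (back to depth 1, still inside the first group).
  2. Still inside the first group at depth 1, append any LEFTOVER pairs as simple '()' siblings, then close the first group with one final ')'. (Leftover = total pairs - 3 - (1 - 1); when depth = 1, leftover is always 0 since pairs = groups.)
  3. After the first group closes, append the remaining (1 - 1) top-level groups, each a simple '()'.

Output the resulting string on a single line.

Answer: ((())())

Derivation:
Spec: pairs=4 depth=3 groups=1
Leftover pairs = 4 - 3 - (1-1) = 1
First group: deep chain of depth 3 + 1 sibling pairs
Remaining 0 groups: simple '()' each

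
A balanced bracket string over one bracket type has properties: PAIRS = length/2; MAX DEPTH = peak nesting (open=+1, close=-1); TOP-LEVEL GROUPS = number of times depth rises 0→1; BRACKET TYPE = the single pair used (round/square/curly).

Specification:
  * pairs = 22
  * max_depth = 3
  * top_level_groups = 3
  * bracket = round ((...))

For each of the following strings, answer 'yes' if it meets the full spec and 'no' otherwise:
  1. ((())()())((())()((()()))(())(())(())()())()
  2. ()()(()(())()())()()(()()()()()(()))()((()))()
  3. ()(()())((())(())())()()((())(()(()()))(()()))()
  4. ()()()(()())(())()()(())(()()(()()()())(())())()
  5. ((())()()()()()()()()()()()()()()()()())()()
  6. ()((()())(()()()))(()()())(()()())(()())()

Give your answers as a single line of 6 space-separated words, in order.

Answer: no no no no yes no

Derivation:
String 1 '((())()())((())()((()()))(())(())(())()())()': depth seq [1 2 3 2 1 2 1 2 1 0 1 2 3 2 1 2 1 2 3 4 3 4 3 2 1 2 3 2 1 2 3 2 1 2 3 2 1 2 1 2 1 0 1 0]
  -> pairs=22 depth=4 groups=3 -> no
String 2 '()()(()(())()())()()(()()()()()(()))()((()))()': depth seq [1 0 1 0 1 2 1 2 3 2 1 2 1 2 1 0 1 0 1 0 1 2 1 2 1 2 1 2 1 2 1 2 3 2 1 0 1 0 1 2 3 2 1 0 1 0]
  -> pairs=23 depth=3 groups=9 -> no
String 3 '()(()())((())(())())()()((())(()(()()))(()()))()': depth seq [1 0 1 2 1 2 1 0 1 2 3 2 1 2 3 2 1 2 1 0 1 0 1 0 1 2 3 2 1 2 3 2 3 4 3 4 3 2 1 2 3 2 3 2 1 0 1 0]
  -> pairs=24 depth=4 groups=7 -> no
String 4 '()()()(()())(())()()(())(()()(()()()())(())())()': depth seq [1 0 1 0 1 0 1 2 1 2 1 0 1 2 1 0 1 0 1 0 1 2 1 0 1 2 1 2 1 2 3 2 3 2 3 2 3 2 1 2 3 2 1 2 1 0 1 0]
  -> pairs=24 depth=3 groups=10 -> no
String 5 '((())()()()()()()()()()()()()()()()()())()()': depth seq [1 2 3 2 1 2 1 2 1 2 1 2 1 2 1 2 1 2 1 2 1 2 1 2 1 2 1 2 1 2 1 2 1 2 1 2 1 2 1 0 1 0 1 0]
  -> pairs=22 depth=3 groups=3 -> yes
String 6 '()((()())(()()()))(()()())(()()())(()())()': depth seq [1 0 1 2 3 2 3 2 1 2 3 2 3 2 3 2 1 0 1 2 1 2 1 2 1 0 1 2 1 2 1 2 1 0 1 2 1 2 1 0 1 0]
  -> pairs=21 depth=3 groups=6 -> no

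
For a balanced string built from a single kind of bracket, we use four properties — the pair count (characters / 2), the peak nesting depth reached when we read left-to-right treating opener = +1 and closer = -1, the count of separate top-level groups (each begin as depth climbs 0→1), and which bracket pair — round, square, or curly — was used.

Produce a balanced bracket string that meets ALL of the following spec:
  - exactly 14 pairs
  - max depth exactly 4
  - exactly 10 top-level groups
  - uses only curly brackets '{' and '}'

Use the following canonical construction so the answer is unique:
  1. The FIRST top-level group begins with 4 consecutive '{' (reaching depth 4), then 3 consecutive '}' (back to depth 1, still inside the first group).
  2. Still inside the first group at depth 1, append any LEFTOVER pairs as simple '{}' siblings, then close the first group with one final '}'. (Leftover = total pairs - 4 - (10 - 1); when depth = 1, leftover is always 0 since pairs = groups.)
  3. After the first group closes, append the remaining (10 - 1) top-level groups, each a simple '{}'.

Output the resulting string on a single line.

Answer: {{{{}}}{}}{}{}{}{}{}{}{}{}{}

Derivation:
Spec: pairs=14 depth=4 groups=10
Leftover pairs = 14 - 4 - (10-1) = 1
First group: deep chain of depth 4 + 1 sibling pairs
Remaining 9 groups: simple '{}' each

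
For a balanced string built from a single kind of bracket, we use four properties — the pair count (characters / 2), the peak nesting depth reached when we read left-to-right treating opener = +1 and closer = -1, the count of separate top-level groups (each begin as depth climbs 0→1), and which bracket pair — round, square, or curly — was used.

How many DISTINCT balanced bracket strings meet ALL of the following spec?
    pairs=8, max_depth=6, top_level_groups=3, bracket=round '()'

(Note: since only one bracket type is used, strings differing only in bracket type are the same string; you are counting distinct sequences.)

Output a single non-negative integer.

Spec: pairs=8 depth=6 groups=3
Count(depth <= 6) = 297
Count(depth <= 5) = 294
Count(depth == 6) = 297 - 294 = 3

Answer: 3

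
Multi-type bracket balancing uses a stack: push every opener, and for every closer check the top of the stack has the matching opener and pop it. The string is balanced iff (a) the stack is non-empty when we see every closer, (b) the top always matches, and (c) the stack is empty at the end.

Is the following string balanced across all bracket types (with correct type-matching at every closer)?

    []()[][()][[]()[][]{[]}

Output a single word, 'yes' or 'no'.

pos 0: push '['; stack = [
pos 1: ']' matches '['; pop; stack = (empty)
pos 2: push '('; stack = (
pos 3: ')' matches '('; pop; stack = (empty)
pos 4: push '['; stack = [
pos 5: ']' matches '['; pop; stack = (empty)
pos 6: push '['; stack = [
pos 7: push '('; stack = [(
pos 8: ')' matches '('; pop; stack = [
pos 9: ']' matches '['; pop; stack = (empty)
pos 10: push '['; stack = [
pos 11: push '['; stack = [[
pos 12: ']' matches '['; pop; stack = [
pos 13: push '('; stack = [(
pos 14: ')' matches '('; pop; stack = [
pos 15: push '['; stack = [[
pos 16: ']' matches '['; pop; stack = [
pos 17: push '['; stack = [[
pos 18: ']' matches '['; pop; stack = [
pos 19: push '{'; stack = [{
pos 20: push '['; stack = [{[
pos 21: ']' matches '['; pop; stack = [{
pos 22: '}' matches '{'; pop; stack = [
end: stack still non-empty ([) → INVALID
Verdict: unclosed openers at end: [ → no

Answer: no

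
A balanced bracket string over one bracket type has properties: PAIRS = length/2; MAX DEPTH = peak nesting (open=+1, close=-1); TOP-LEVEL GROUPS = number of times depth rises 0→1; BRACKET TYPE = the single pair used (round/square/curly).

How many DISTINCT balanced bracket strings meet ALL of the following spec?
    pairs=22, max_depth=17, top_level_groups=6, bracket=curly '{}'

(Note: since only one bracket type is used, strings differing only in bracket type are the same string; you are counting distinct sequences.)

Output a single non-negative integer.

Answer: 6

Derivation:
Spec: pairs=22 depth=17 groups=6
Count(depth <= 17) = 3511574910
Count(depth <= 16) = 3511574904
Count(depth == 17) = 3511574910 - 3511574904 = 6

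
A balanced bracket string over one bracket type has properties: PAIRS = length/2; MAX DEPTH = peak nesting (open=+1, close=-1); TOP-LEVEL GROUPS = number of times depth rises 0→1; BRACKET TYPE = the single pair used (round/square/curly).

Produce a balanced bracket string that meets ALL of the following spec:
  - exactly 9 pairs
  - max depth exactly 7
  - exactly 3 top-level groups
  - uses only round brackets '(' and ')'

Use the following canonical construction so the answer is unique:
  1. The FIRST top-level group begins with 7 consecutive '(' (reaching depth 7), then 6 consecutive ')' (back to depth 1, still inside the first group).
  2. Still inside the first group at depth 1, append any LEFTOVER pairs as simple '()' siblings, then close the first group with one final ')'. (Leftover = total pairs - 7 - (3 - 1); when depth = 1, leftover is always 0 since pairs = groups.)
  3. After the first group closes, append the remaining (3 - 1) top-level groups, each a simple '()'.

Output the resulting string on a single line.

Spec: pairs=9 depth=7 groups=3
Leftover pairs = 9 - 7 - (3-1) = 0
First group: deep chain of depth 7 + 0 sibling pairs
Remaining 2 groups: simple '()' each

Answer: ((((((()))))))()()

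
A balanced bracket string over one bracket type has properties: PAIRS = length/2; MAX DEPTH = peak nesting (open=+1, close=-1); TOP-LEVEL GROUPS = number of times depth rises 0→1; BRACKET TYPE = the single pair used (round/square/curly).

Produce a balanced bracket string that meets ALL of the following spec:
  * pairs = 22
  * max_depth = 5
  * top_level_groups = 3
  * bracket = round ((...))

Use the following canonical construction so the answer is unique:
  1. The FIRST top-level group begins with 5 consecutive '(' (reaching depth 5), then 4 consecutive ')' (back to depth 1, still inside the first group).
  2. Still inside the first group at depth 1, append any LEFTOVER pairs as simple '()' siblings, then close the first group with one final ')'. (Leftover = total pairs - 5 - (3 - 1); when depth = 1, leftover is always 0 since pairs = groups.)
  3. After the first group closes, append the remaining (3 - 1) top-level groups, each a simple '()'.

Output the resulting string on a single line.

Spec: pairs=22 depth=5 groups=3
Leftover pairs = 22 - 5 - (3-1) = 15
First group: deep chain of depth 5 + 15 sibling pairs
Remaining 2 groups: simple '()' each

Answer: ((((())))()()()()()()()()()()()()()()())()()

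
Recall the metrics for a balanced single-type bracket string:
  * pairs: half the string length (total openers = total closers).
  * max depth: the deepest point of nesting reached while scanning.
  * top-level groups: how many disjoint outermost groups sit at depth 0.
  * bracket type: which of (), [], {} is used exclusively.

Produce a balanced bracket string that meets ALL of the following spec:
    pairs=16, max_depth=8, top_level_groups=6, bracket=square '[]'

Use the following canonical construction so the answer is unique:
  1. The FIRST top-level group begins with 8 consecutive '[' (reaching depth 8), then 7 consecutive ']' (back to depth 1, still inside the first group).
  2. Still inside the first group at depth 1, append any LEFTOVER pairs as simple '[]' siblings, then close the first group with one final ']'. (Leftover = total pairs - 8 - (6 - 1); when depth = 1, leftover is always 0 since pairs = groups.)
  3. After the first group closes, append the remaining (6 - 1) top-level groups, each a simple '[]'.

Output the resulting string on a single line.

Answer: [[[[[[[[]]]]]]][][][]][][][][][]

Derivation:
Spec: pairs=16 depth=8 groups=6
Leftover pairs = 16 - 8 - (6-1) = 3
First group: deep chain of depth 8 + 3 sibling pairs
Remaining 5 groups: simple '[]' each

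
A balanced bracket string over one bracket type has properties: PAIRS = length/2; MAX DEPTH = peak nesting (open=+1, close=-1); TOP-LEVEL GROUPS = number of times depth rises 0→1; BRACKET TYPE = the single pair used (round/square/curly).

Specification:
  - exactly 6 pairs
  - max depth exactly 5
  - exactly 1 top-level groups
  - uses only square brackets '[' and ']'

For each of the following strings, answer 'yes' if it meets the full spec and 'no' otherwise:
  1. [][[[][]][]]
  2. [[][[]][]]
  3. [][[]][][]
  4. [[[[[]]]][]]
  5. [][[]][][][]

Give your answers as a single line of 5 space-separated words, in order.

Answer: no no no yes no

Derivation:
String 1 '[][[[][]][]]': depth seq [1 0 1 2 3 2 3 2 1 2 1 0]
  -> pairs=6 depth=3 groups=2 -> no
String 2 '[[][[]][]]': depth seq [1 2 1 2 3 2 1 2 1 0]
  -> pairs=5 depth=3 groups=1 -> no
String 3 '[][[]][][]': depth seq [1 0 1 2 1 0 1 0 1 0]
  -> pairs=5 depth=2 groups=4 -> no
String 4 '[[[[[]]]][]]': depth seq [1 2 3 4 5 4 3 2 1 2 1 0]
  -> pairs=6 depth=5 groups=1 -> yes
String 5 '[][[]][][][]': depth seq [1 0 1 2 1 0 1 0 1 0 1 0]
  -> pairs=6 depth=2 groups=5 -> no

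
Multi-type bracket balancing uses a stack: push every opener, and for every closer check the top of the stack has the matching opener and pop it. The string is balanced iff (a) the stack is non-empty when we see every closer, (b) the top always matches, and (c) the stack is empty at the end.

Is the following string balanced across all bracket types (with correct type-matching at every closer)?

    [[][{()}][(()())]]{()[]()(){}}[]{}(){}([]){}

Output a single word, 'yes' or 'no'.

pos 0: push '['; stack = [
pos 1: push '['; stack = [[
pos 2: ']' matches '['; pop; stack = [
pos 3: push '['; stack = [[
pos 4: push '{'; stack = [[{
pos 5: push '('; stack = [[{(
pos 6: ')' matches '('; pop; stack = [[{
pos 7: '}' matches '{'; pop; stack = [[
pos 8: ']' matches '['; pop; stack = [
pos 9: push '['; stack = [[
pos 10: push '('; stack = [[(
pos 11: push '('; stack = [[((
pos 12: ')' matches '('; pop; stack = [[(
pos 13: push '('; stack = [[((
pos 14: ')' matches '('; pop; stack = [[(
pos 15: ')' matches '('; pop; stack = [[
pos 16: ']' matches '['; pop; stack = [
pos 17: ']' matches '['; pop; stack = (empty)
pos 18: push '{'; stack = {
pos 19: push '('; stack = {(
pos 20: ')' matches '('; pop; stack = {
pos 21: push '['; stack = {[
pos 22: ']' matches '['; pop; stack = {
pos 23: push '('; stack = {(
pos 24: ')' matches '('; pop; stack = {
pos 25: push '('; stack = {(
pos 26: ')' matches '('; pop; stack = {
pos 27: push '{'; stack = {{
pos 28: '}' matches '{'; pop; stack = {
pos 29: '}' matches '{'; pop; stack = (empty)
pos 30: push '['; stack = [
pos 31: ']' matches '['; pop; stack = (empty)
pos 32: push '{'; stack = {
pos 33: '}' matches '{'; pop; stack = (empty)
pos 34: push '('; stack = (
pos 35: ')' matches '('; pop; stack = (empty)
pos 36: push '{'; stack = {
pos 37: '}' matches '{'; pop; stack = (empty)
pos 38: push '('; stack = (
pos 39: push '['; stack = ([
pos 40: ']' matches '['; pop; stack = (
pos 41: ')' matches '('; pop; stack = (empty)
pos 42: push '{'; stack = {
pos 43: '}' matches '{'; pop; stack = (empty)
end: stack empty → VALID
Verdict: properly nested → yes

Answer: yes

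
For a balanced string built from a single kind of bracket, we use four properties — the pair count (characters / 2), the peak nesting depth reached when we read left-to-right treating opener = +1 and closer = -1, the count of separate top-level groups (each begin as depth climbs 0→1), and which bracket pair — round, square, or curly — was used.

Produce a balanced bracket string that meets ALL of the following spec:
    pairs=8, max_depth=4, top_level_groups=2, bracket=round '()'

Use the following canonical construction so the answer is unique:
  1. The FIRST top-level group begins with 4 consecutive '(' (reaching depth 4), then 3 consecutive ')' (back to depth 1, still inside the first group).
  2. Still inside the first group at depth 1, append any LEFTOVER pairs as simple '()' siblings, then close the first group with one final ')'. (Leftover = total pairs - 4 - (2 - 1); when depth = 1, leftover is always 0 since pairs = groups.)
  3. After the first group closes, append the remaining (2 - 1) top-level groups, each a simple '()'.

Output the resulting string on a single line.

Spec: pairs=8 depth=4 groups=2
Leftover pairs = 8 - 4 - (2-1) = 3
First group: deep chain of depth 4 + 3 sibling pairs
Remaining 1 groups: simple '()' each

Answer: (((()))()()())()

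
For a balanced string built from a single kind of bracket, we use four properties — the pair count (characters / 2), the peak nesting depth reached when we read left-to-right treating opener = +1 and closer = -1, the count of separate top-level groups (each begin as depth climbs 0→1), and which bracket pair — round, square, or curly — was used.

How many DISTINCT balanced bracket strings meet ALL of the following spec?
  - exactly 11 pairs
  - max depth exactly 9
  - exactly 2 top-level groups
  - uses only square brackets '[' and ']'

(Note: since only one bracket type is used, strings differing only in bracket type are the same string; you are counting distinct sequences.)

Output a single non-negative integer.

Answer: 32

Derivation:
Spec: pairs=11 depth=9 groups=2
Count(depth <= 9) = 16794
Count(depth <= 8) = 16762
Count(depth == 9) = 16794 - 16762 = 32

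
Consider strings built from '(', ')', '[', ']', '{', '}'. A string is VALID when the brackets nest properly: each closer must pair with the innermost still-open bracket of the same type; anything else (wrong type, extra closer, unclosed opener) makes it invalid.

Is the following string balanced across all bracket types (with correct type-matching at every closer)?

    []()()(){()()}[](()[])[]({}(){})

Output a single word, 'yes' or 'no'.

pos 0: push '['; stack = [
pos 1: ']' matches '['; pop; stack = (empty)
pos 2: push '('; stack = (
pos 3: ')' matches '('; pop; stack = (empty)
pos 4: push '('; stack = (
pos 5: ')' matches '('; pop; stack = (empty)
pos 6: push '('; stack = (
pos 7: ')' matches '('; pop; stack = (empty)
pos 8: push '{'; stack = {
pos 9: push '('; stack = {(
pos 10: ')' matches '('; pop; stack = {
pos 11: push '('; stack = {(
pos 12: ')' matches '('; pop; stack = {
pos 13: '}' matches '{'; pop; stack = (empty)
pos 14: push '['; stack = [
pos 15: ']' matches '['; pop; stack = (empty)
pos 16: push '('; stack = (
pos 17: push '('; stack = ((
pos 18: ')' matches '('; pop; stack = (
pos 19: push '['; stack = ([
pos 20: ']' matches '['; pop; stack = (
pos 21: ')' matches '('; pop; stack = (empty)
pos 22: push '['; stack = [
pos 23: ']' matches '['; pop; stack = (empty)
pos 24: push '('; stack = (
pos 25: push '{'; stack = ({
pos 26: '}' matches '{'; pop; stack = (
pos 27: push '('; stack = ((
pos 28: ')' matches '('; pop; stack = (
pos 29: push '{'; stack = ({
pos 30: '}' matches '{'; pop; stack = (
pos 31: ')' matches '('; pop; stack = (empty)
end: stack empty → VALID
Verdict: properly nested → yes

Answer: yes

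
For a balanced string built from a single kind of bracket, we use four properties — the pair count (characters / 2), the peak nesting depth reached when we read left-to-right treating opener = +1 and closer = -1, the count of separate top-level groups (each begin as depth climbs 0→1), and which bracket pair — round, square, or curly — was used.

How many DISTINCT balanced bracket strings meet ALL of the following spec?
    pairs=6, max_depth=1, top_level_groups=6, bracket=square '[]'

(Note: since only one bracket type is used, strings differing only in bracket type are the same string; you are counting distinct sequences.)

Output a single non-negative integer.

Spec: pairs=6 depth=1 groups=6
Count(depth <= 1) = 1
Count(depth <= 0) = 0
Count(depth == 1) = 1 - 0 = 1

Answer: 1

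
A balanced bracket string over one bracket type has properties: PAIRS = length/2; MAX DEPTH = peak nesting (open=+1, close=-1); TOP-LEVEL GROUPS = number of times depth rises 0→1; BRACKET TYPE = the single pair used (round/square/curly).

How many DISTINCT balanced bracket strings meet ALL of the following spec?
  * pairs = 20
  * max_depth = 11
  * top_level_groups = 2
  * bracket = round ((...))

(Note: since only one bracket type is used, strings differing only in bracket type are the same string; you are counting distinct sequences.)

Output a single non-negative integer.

Answer: 28520118

Derivation:
Spec: pairs=20 depth=11 groups=2
Count(depth <= 11) = 1755099588
Count(depth <= 10) = 1726579470
Count(depth == 11) = 1755099588 - 1726579470 = 28520118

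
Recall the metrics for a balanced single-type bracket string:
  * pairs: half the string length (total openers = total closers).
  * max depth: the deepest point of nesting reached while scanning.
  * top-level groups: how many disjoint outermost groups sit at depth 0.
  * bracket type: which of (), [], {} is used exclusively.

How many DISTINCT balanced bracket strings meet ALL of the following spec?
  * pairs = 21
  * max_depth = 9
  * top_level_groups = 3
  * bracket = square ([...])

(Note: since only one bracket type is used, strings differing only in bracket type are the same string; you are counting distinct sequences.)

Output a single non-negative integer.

Spec: pairs=21 depth=9 groups=3
Count(depth <= 9) = 4563382497
Count(depth <= 8) = 4210016994
Count(depth == 9) = 4563382497 - 4210016994 = 353365503

Answer: 353365503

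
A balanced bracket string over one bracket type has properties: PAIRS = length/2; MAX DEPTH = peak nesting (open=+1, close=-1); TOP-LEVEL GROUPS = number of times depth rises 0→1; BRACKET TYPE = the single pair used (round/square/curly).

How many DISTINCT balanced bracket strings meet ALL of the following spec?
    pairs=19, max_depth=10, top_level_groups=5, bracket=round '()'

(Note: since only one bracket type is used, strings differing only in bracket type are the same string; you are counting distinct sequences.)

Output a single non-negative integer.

Spec: pairs=19 depth=10 groups=5
Count(depth <= 10) = 123929320
Count(depth <= 9) = 123389920
Count(depth == 10) = 123929320 - 123389920 = 539400

Answer: 539400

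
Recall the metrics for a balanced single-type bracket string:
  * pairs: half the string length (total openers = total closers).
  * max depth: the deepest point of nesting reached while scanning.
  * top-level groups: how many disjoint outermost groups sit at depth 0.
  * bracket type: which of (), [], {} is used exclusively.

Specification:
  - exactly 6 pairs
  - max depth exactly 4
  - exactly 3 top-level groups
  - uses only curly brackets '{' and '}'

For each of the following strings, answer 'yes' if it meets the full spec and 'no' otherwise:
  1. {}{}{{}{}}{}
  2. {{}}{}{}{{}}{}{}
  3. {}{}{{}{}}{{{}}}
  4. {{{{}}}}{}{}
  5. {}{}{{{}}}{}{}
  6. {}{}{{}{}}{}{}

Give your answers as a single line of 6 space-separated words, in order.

Answer: no no no yes no no

Derivation:
String 1 '{}{}{{}{}}{}': depth seq [1 0 1 0 1 2 1 2 1 0 1 0]
  -> pairs=6 depth=2 groups=4 -> no
String 2 '{{}}{}{}{{}}{}{}': depth seq [1 2 1 0 1 0 1 0 1 2 1 0 1 0 1 0]
  -> pairs=8 depth=2 groups=6 -> no
String 3 '{}{}{{}{}}{{{}}}': depth seq [1 0 1 0 1 2 1 2 1 0 1 2 3 2 1 0]
  -> pairs=8 depth=3 groups=4 -> no
String 4 '{{{{}}}}{}{}': depth seq [1 2 3 4 3 2 1 0 1 0 1 0]
  -> pairs=6 depth=4 groups=3 -> yes
String 5 '{}{}{{{}}}{}{}': depth seq [1 0 1 0 1 2 3 2 1 0 1 0 1 0]
  -> pairs=7 depth=3 groups=5 -> no
String 6 '{}{}{{}{}}{}{}': depth seq [1 0 1 0 1 2 1 2 1 0 1 0 1 0]
  -> pairs=7 depth=2 groups=5 -> no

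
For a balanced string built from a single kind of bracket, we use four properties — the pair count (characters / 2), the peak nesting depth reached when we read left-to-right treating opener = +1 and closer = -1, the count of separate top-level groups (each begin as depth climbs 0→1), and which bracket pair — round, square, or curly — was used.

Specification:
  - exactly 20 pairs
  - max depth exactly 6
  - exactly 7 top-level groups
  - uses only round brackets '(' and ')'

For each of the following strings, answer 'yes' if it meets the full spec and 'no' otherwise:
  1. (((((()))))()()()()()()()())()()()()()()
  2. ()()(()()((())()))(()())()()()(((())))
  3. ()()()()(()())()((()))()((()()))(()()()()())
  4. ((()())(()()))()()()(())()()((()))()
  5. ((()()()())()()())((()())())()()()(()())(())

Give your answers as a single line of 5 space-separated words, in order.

Answer: yes no no no no

Derivation:
String 1 '(((((()))))()()()()()()()())()()()()()()': depth seq [1 2 3 4 5 6 5 4 3 2 1 2 1 2 1 2 1 2 1 2 1 2 1 2 1 2 1 0 1 0 1 0 1 0 1 0 1 0 1 0]
  -> pairs=20 depth=6 groups=7 -> yes
String 2 '()()(()()((())()))(()())()()()(((())))': depth seq [1 0 1 0 1 2 1 2 1 2 3 4 3 2 3 2 1 0 1 2 1 2 1 0 1 0 1 0 1 0 1 2 3 4 3 2 1 0]
  -> pairs=19 depth=4 groups=8 -> no
String 3 '()()()()(()())()((()))()((()()))(()()()()())': depth seq [1 0 1 0 1 0 1 0 1 2 1 2 1 0 1 0 1 2 3 2 1 0 1 0 1 2 3 2 3 2 1 0 1 2 1 2 1 2 1 2 1 2 1 0]
  -> pairs=22 depth=3 groups=10 -> no
String 4 '((()())(()()))()()()(())()()((()))()': depth seq [1 2 3 2 3 2 1 2 3 2 3 2 1 0 1 0 1 0 1 0 1 2 1 0 1 0 1 0 1 2 3 2 1 0 1 0]
  -> pairs=18 depth=3 groups=9 -> no
String 5 '((()()()())()()())((()())())()()()(()())(())': depth seq [1 2 3 2 3 2 3 2 3 2 1 2 1 2 1 2 1 0 1 2 3 2 3 2 1 2 1 0 1 0 1 0 1 0 1 2 1 2 1 0 1 2 1 0]
  -> pairs=22 depth=3 groups=7 -> no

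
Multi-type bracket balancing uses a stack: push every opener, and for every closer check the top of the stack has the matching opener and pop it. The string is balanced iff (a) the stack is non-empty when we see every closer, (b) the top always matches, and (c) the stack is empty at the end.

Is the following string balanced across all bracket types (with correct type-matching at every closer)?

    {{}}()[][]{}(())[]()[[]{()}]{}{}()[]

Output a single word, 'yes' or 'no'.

pos 0: push '{'; stack = {
pos 1: push '{'; stack = {{
pos 2: '}' matches '{'; pop; stack = {
pos 3: '}' matches '{'; pop; stack = (empty)
pos 4: push '('; stack = (
pos 5: ')' matches '('; pop; stack = (empty)
pos 6: push '['; stack = [
pos 7: ']' matches '['; pop; stack = (empty)
pos 8: push '['; stack = [
pos 9: ']' matches '['; pop; stack = (empty)
pos 10: push '{'; stack = {
pos 11: '}' matches '{'; pop; stack = (empty)
pos 12: push '('; stack = (
pos 13: push '('; stack = ((
pos 14: ')' matches '('; pop; stack = (
pos 15: ')' matches '('; pop; stack = (empty)
pos 16: push '['; stack = [
pos 17: ']' matches '['; pop; stack = (empty)
pos 18: push '('; stack = (
pos 19: ')' matches '('; pop; stack = (empty)
pos 20: push '['; stack = [
pos 21: push '['; stack = [[
pos 22: ']' matches '['; pop; stack = [
pos 23: push '{'; stack = [{
pos 24: push '('; stack = [{(
pos 25: ')' matches '('; pop; stack = [{
pos 26: '}' matches '{'; pop; stack = [
pos 27: ']' matches '['; pop; stack = (empty)
pos 28: push '{'; stack = {
pos 29: '}' matches '{'; pop; stack = (empty)
pos 30: push '{'; stack = {
pos 31: '}' matches '{'; pop; stack = (empty)
pos 32: push '('; stack = (
pos 33: ')' matches '('; pop; stack = (empty)
pos 34: push '['; stack = [
pos 35: ']' matches '['; pop; stack = (empty)
end: stack empty → VALID
Verdict: properly nested → yes

Answer: yes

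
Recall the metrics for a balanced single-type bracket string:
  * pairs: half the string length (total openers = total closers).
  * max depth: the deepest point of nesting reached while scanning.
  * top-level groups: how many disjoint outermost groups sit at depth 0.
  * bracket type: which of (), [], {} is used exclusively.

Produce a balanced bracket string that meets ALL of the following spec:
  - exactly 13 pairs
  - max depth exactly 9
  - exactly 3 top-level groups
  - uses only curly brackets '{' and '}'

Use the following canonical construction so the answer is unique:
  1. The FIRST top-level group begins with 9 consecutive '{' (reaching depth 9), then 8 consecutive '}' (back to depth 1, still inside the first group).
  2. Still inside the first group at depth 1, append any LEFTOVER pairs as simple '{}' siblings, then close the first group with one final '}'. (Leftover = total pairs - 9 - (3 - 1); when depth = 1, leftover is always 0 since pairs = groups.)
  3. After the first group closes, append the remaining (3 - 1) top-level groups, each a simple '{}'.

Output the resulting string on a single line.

Spec: pairs=13 depth=9 groups=3
Leftover pairs = 13 - 9 - (3-1) = 2
First group: deep chain of depth 9 + 2 sibling pairs
Remaining 2 groups: simple '{}' each

Answer: {{{{{{{{{}}}}}}}}{}{}}{}{}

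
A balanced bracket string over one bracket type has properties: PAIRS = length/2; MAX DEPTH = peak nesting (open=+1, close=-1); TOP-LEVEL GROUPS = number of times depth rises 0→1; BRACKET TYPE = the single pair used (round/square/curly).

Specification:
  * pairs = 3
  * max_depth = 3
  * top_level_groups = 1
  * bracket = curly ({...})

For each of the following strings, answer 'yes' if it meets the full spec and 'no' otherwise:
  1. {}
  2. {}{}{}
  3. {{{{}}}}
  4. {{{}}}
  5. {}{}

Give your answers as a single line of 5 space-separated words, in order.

Answer: no no no yes no

Derivation:
String 1 '{}': depth seq [1 0]
  -> pairs=1 depth=1 groups=1 -> no
String 2 '{}{}{}': depth seq [1 0 1 0 1 0]
  -> pairs=3 depth=1 groups=3 -> no
String 3 '{{{{}}}}': depth seq [1 2 3 4 3 2 1 0]
  -> pairs=4 depth=4 groups=1 -> no
String 4 '{{{}}}': depth seq [1 2 3 2 1 0]
  -> pairs=3 depth=3 groups=1 -> yes
String 5 '{}{}': depth seq [1 0 1 0]
  -> pairs=2 depth=1 groups=2 -> no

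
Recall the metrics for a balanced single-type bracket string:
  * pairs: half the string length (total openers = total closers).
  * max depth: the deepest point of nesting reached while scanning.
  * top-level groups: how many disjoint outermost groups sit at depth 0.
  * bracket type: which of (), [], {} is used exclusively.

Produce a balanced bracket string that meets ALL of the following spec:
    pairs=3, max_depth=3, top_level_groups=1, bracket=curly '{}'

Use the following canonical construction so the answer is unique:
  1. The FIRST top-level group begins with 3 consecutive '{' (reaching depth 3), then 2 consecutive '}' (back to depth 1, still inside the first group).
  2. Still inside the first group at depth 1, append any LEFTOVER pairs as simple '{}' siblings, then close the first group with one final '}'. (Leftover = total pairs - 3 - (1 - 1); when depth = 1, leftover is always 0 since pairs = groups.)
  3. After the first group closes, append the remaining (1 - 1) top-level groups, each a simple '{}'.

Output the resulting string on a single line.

Spec: pairs=3 depth=3 groups=1
Leftover pairs = 3 - 3 - (1-1) = 0
First group: deep chain of depth 3 + 0 sibling pairs
Remaining 0 groups: simple '{}' each

Answer: {{{}}}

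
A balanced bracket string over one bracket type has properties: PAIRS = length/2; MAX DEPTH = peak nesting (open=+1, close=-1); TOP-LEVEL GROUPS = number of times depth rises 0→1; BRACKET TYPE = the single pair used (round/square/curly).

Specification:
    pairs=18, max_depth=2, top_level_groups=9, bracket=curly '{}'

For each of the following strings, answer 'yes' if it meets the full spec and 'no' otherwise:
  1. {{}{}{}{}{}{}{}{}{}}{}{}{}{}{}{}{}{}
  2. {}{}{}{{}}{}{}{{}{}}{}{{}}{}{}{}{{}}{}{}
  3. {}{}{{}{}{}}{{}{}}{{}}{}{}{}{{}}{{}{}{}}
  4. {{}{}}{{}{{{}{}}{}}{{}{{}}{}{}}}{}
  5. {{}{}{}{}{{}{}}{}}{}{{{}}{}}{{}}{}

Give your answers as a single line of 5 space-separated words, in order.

Answer: yes no no no no

Derivation:
String 1 '{{}{}{}{}{}{}{}{}{}}{}{}{}{}{}{}{}{}': depth seq [1 2 1 2 1 2 1 2 1 2 1 2 1 2 1 2 1 2 1 0 1 0 1 0 1 0 1 0 1 0 1 0 1 0 1 0]
  -> pairs=18 depth=2 groups=9 -> yes
String 2 '{}{}{}{{}}{}{}{{}{}}{}{{}}{}{}{}{{}}{}{}': depth seq [1 0 1 0 1 0 1 2 1 0 1 0 1 0 1 2 1 2 1 0 1 0 1 2 1 0 1 0 1 0 1 0 1 2 1 0 1 0 1 0]
  -> pairs=20 depth=2 groups=15 -> no
String 3 '{}{}{{}{}{}}{{}{}}{{}}{}{}{}{{}}{{}{}{}}': depth seq [1 0 1 0 1 2 1 2 1 2 1 0 1 2 1 2 1 0 1 2 1 0 1 0 1 0 1 0 1 2 1 0 1 2 1 2 1 2 1 0]
  -> pairs=20 depth=2 groups=10 -> no
String 4 '{{}{}}{{}{{{}{}}{}}{{}{{}}{}{}}}{}': depth seq [1 2 1 2 1 0 1 2 1 2 3 4 3 4 3 2 3 2 1 2 3 2 3 4 3 2 3 2 3 2 1 0 1 0]
  -> pairs=17 depth=4 groups=3 -> no
String 5 '{{}{}{}{}{{}{}}{}}{}{{{}}{}}{{}}{}': depth seq [1 2 1 2 1 2 1 2 1 2 3 2 3 2 1 2 1 0 1 0 1 2 3 2 1 2 1 0 1 2 1 0 1 0]
  -> pairs=17 depth=3 groups=5 -> no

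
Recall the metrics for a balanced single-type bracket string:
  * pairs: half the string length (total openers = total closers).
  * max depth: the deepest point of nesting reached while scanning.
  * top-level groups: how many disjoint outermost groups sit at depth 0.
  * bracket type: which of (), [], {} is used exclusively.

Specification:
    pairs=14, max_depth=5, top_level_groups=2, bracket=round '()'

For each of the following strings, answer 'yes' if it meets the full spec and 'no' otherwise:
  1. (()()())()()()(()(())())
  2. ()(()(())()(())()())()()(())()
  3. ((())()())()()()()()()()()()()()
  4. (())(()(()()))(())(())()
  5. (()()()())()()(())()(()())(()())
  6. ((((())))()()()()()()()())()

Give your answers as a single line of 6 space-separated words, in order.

Answer: no no no no no yes

Derivation:
String 1 '(()()())()()()(()(())())': depth seq [1 2 1 2 1 2 1 0 1 0 1 0 1 0 1 2 1 2 3 2 1 2 1 0]
  -> pairs=12 depth=3 groups=5 -> no
String 2 '()(()(())()(())()())()()(())()': depth seq [1 0 1 2 1 2 3 2 1 2 1 2 3 2 1 2 1 2 1 0 1 0 1 0 1 2 1 0 1 0]
  -> pairs=15 depth=3 groups=6 -> no
String 3 '((())()())()()()()()()()()()()()': depth seq [1 2 3 2 1 2 1 2 1 0 1 0 1 0 1 0 1 0 1 0 1 0 1 0 1 0 1 0 1 0 1 0]
  -> pairs=16 depth=3 groups=12 -> no
String 4 '(())(()(()()))(())(())()': depth seq [1 2 1 0 1 2 1 2 3 2 3 2 1 0 1 2 1 0 1 2 1 0 1 0]
  -> pairs=12 depth=3 groups=5 -> no
String 5 '(()()()())()()(())()(()())(()())': depth seq [1 2 1 2 1 2 1 2 1 0 1 0 1 0 1 2 1 0 1 0 1 2 1 2 1 0 1 2 1 2 1 0]
  -> pairs=16 depth=2 groups=7 -> no
String 6 '((((())))()()()()()()()())()': depth seq [1 2 3 4 5 4 3 2 1 2 1 2 1 2 1 2 1 2 1 2 1 2 1 2 1 0 1 0]
  -> pairs=14 depth=5 groups=2 -> yes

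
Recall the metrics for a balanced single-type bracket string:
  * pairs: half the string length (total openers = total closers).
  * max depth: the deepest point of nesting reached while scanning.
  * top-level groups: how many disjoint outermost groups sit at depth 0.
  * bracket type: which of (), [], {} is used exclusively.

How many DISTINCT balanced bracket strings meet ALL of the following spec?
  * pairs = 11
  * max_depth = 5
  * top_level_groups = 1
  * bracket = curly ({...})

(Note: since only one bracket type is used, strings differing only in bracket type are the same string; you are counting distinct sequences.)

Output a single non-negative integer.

Answer: 5661

Derivation:
Spec: pairs=11 depth=5 groups=1
Count(depth <= 5) = 9842
Count(depth <= 4) = 4181
Count(depth == 5) = 9842 - 4181 = 5661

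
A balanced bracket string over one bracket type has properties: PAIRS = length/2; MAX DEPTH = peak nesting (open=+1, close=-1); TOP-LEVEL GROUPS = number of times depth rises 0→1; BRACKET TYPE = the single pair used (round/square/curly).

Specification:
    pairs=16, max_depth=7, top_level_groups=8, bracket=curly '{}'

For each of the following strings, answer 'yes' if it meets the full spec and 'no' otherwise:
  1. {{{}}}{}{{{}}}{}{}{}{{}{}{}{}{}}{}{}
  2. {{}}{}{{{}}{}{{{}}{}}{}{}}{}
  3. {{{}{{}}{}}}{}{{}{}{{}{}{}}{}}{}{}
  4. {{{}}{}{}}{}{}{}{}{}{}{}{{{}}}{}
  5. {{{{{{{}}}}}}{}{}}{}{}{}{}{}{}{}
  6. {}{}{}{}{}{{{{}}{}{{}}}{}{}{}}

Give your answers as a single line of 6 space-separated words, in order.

String 1 '{{{}}}{}{{{}}}{}{}{}{{}{}{}{}{}}{}{}': depth seq [1 2 3 2 1 0 1 0 1 2 3 2 1 0 1 0 1 0 1 0 1 2 1 2 1 2 1 2 1 2 1 0 1 0 1 0]
  -> pairs=18 depth=3 groups=9 -> no
String 2 '{{}}{}{{{}}{}{{{}}{}}{}{}}{}': depth seq [1 2 1 0 1 0 1 2 3 2 1 2 1 2 3 4 3 2 3 2 1 2 1 2 1 0 1 0]
  -> pairs=14 depth=4 groups=4 -> no
String 3 '{{{}{{}}{}}}{}{{}{}{{}{}{}}{}}{}{}': depth seq [1 2 3 2 3 4 3 2 3 2 1 0 1 0 1 2 1 2 1 2 3 2 3 2 3 2 1 2 1 0 1 0 1 0]
  -> pairs=17 depth=4 groups=5 -> no
String 4 '{{{}}{}{}}{}{}{}{}{}{}{}{{{}}}{}': depth seq [1 2 3 2 1 2 1 2 1 0 1 0 1 0 1 0 1 0 1 0 1 0 1 0 1 2 3 2 1 0 1 0]
  -> pairs=16 depth=3 groups=10 -> no
String 5 '{{{{{{{}}}}}}{}{}}{}{}{}{}{}{}{}': depth seq [1 2 3 4 5 6 7 6 5 4 3 2 1 2 1 2 1 0 1 0 1 0 1 0 1 0 1 0 1 0 1 0]
  -> pairs=16 depth=7 groups=8 -> yes
String 6 '{}{}{}{}{}{{{{}}{}{{}}}{}{}{}}': depth seq [1 0 1 0 1 0 1 0 1 0 1 2 3 4 3 2 3 2 3 4 3 2 1 2 1 2 1 2 1 0]
  -> pairs=15 depth=4 groups=6 -> no

Answer: no no no no yes no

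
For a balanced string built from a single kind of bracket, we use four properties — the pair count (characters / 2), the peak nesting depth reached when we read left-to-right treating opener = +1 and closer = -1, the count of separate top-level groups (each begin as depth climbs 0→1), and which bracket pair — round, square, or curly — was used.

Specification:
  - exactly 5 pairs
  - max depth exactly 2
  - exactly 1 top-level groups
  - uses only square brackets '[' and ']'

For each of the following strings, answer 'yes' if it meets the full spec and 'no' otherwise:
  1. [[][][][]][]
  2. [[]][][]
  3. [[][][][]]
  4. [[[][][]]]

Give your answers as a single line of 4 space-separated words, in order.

String 1 '[[][][][]][]': depth seq [1 2 1 2 1 2 1 2 1 0 1 0]
  -> pairs=6 depth=2 groups=2 -> no
String 2 '[[]][][]': depth seq [1 2 1 0 1 0 1 0]
  -> pairs=4 depth=2 groups=3 -> no
String 3 '[[][][][]]': depth seq [1 2 1 2 1 2 1 2 1 0]
  -> pairs=5 depth=2 groups=1 -> yes
String 4 '[[[][][]]]': depth seq [1 2 3 2 3 2 3 2 1 0]
  -> pairs=5 depth=3 groups=1 -> no

Answer: no no yes no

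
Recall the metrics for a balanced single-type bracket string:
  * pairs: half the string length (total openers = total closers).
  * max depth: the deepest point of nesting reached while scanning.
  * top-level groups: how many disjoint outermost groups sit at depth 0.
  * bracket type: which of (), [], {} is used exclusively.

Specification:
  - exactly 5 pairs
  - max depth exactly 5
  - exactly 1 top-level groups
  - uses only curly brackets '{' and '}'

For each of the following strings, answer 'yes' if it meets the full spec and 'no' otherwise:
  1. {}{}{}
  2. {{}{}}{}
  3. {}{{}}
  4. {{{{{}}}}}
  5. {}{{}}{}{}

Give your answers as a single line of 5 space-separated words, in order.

String 1 '{}{}{}': depth seq [1 0 1 0 1 0]
  -> pairs=3 depth=1 groups=3 -> no
String 2 '{{}{}}{}': depth seq [1 2 1 2 1 0 1 0]
  -> pairs=4 depth=2 groups=2 -> no
String 3 '{}{{}}': depth seq [1 0 1 2 1 0]
  -> pairs=3 depth=2 groups=2 -> no
String 4 '{{{{{}}}}}': depth seq [1 2 3 4 5 4 3 2 1 0]
  -> pairs=5 depth=5 groups=1 -> yes
String 5 '{}{{}}{}{}': depth seq [1 0 1 2 1 0 1 0 1 0]
  -> pairs=5 depth=2 groups=4 -> no

Answer: no no no yes no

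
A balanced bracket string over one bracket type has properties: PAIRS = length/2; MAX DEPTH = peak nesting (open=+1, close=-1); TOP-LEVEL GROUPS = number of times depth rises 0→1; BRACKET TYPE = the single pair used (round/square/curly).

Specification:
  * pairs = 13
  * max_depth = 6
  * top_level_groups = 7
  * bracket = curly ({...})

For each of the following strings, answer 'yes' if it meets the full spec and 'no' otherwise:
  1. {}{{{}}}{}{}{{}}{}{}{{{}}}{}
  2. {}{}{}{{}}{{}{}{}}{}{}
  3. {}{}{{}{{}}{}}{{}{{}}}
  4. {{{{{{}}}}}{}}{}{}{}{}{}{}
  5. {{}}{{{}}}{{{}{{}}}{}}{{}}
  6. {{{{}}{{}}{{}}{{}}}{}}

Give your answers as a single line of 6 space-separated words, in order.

String 1 '{}{{{}}}{}{}{{}}{}{}{{{}}}{}': depth seq [1 0 1 2 3 2 1 0 1 0 1 0 1 2 1 0 1 0 1 0 1 2 3 2 1 0 1 0]
  -> pairs=14 depth=3 groups=9 -> no
String 2 '{}{}{}{{}}{{}{}{}}{}{}': depth seq [1 0 1 0 1 0 1 2 1 0 1 2 1 2 1 2 1 0 1 0 1 0]
  -> pairs=11 depth=2 groups=7 -> no
String 3 '{}{}{{}{{}}{}}{{}{{}}}': depth seq [1 0 1 0 1 2 1 2 3 2 1 2 1 0 1 2 1 2 3 2 1 0]
  -> pairs=11 depth=3 groups=4 -> no
String 4 '{{{{{{}}}}}{}}{}{}{}{}{}{}': depth seq [1 2 3 4 5 6 5 4 3 2 1 2 1 0 1 0 1 0 1 0 1 0 1 0 1 0]
  -> pairs=13 depth=6 groups=7 -> yes
String 5 '{{}}{{{}}}{{{}{{}}}{}}{{}}': depth seq [1 2 1 0 1 2 3 2 1 0 1 2 3 2 3 4 3 2 1 2 1 0 1 2 1 0]
  -> pairs=13 depth=4 groups=4 -> no
String 6 '{{{{}}{{}}{{}}{{}}}{}}': depth seq [1 2 3 4 3 2 3 4 3 2 3 4 3 2 3 4 3 2 1 2 1 0]
  -> pairs=11 depth=4 groups=1 -> no

Answer: no no no yes no no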